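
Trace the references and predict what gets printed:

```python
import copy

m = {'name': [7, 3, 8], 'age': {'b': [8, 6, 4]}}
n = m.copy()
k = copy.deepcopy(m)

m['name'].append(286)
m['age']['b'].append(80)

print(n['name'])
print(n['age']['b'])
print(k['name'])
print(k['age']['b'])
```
[7, 3, 8, 286]
[8, 6, 4, 80]
[7, 3, 8]
[8, 6, 4]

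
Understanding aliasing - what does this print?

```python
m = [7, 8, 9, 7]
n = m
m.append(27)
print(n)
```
[7, 8, 9, 7, 27]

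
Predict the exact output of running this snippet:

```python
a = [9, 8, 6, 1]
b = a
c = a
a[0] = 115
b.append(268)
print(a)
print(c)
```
[115, 8, 6, 1, 268]
[115, 8, 6, 1, 268]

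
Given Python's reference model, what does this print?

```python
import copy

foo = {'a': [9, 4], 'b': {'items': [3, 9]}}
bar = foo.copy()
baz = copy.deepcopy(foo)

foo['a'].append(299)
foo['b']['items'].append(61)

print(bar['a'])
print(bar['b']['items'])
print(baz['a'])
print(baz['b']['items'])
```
[9, 4, 299]
[3, 9, 61]
[9, 4]
[3, 9]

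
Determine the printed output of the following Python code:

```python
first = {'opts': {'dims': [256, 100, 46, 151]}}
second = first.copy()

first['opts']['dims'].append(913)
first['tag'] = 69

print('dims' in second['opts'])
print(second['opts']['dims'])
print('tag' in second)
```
True
[256, 100, 46, 151, 913]
False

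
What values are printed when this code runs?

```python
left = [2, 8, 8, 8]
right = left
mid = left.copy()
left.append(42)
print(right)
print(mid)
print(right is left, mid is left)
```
[2, 8, 8, 8, 42]
[2, 8, 8, 8]
True False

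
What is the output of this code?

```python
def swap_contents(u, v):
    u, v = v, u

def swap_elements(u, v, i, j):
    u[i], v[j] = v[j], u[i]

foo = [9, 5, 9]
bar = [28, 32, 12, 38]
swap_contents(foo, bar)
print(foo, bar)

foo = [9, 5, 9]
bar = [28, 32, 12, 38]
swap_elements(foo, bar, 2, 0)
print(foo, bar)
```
[9, 5, 9] [28, 32, 12, 38]
[9, 5, 28] [9, 32, 12, 38]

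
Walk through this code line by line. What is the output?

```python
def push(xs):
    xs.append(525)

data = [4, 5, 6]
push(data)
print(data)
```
[4, 5, 6, 525]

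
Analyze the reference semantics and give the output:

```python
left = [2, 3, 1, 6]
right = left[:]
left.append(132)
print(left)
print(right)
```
[2, 3, 1, 6, 132]
[2, 3, 1, 6]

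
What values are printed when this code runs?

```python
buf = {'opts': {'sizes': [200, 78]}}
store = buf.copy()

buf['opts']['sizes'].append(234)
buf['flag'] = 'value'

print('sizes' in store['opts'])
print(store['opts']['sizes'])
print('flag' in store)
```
True
[200, 78, 234]
False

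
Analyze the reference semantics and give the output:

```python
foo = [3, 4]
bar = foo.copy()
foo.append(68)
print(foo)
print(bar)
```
[3, 4, 68]
[3, 4]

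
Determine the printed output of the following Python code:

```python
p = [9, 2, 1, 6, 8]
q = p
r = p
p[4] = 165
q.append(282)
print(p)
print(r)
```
[9, 2, 1, 6, 165, 282]
[9, 2, 1, 6, 165, 282]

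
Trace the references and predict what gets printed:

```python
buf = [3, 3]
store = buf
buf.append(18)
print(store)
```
[3, 3, 18]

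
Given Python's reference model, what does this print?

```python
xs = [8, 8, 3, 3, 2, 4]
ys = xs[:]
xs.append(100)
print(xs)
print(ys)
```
[8, 8, 3, 3, 2, 4, 100]
[8, 8, 3, 3, 2, 4]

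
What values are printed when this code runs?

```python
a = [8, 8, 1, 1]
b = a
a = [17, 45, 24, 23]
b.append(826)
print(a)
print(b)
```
[17, 45, 24, 23]
[8, 8, 1, 1, 826]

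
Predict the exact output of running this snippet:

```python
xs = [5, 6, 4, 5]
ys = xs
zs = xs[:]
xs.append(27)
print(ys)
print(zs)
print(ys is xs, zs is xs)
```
[5, 6, 4, 5, 27]
[5, 6, 4, 5]
True False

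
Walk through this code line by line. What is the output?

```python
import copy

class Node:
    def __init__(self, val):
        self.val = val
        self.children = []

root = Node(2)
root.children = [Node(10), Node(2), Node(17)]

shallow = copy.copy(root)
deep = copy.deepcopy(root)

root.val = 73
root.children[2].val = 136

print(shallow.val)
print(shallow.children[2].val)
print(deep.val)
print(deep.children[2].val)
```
2
136
2
17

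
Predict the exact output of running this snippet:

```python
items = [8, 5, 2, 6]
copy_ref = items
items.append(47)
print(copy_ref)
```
[8, 5, 2, 6, 47]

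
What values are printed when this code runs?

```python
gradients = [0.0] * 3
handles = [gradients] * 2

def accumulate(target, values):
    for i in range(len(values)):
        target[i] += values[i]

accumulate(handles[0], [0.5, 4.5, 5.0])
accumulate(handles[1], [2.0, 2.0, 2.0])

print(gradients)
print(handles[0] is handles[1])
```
[2.5, 6.5, 7.0]
True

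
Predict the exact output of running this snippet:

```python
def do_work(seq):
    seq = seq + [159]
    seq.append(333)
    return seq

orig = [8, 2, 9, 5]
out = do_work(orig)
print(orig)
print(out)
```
[8, 2, 9, 5]
[8, 2, 9, 5, 159, 333]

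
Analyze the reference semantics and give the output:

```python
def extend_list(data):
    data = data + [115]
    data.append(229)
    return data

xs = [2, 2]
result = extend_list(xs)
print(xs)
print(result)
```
[2, 2]
[2, 2, 115, 229]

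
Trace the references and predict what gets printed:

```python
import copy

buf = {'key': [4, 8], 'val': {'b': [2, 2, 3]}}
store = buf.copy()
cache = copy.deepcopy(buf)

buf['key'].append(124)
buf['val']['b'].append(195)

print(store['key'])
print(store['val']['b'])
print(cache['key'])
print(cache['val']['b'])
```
[4, 8, 124]
[2, 2, 3, 195]
[4, 8]
[2, 2, 3]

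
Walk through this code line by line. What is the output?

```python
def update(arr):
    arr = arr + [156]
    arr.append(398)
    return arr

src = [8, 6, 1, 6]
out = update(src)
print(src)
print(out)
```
[8, 6, 1, 6]
[8, 6, 1, 6, 156, 398]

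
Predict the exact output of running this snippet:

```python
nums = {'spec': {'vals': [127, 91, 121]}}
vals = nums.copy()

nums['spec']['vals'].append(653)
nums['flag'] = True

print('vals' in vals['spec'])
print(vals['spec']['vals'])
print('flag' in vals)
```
True
[127, 91, 121, 653]
False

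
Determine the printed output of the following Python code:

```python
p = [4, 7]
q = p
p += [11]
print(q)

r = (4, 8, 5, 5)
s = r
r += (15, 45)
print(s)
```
[4, 7, 11]
(4, 8, 5, 5)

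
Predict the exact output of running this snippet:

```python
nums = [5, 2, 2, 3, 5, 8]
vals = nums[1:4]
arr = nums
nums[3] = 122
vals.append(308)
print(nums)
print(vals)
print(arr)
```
[5, 2, 2, 122, 5, 8]
[2, 2, 3, 308]
[5, 2, 2, 122, 5, 8]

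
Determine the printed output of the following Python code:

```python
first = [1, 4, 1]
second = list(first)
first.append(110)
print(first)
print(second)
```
[1, 4, 1, 110]
[1, 4, 1]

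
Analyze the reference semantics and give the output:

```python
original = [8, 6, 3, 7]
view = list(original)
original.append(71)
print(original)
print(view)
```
[8, 6, 3, 7, 71]
[8, 6, 3, 7]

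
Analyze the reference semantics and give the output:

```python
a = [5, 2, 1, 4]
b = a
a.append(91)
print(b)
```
[5, 2, 1, 4, 91]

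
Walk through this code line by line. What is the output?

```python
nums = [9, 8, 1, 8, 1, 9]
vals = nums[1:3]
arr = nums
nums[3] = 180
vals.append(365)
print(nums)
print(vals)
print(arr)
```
[9, 8, 1, 180, 1, 9]
[8, 1, 365]
[9, 8, 1, 180, 1, 9]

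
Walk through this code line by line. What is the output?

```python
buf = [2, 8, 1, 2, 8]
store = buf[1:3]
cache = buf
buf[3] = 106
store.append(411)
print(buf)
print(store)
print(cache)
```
[2, 8, 1, 106, 8]
[8, 1, 411]
[2, 8, 1, 106, 8]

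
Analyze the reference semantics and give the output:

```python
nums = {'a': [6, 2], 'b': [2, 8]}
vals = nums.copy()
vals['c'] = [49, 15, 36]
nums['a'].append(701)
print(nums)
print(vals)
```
{'a': [6, 2, 701], 'b': [2, 8]}
{'a': [6, 2, 701], 'b': [2, 8], 'c': [49, 15, 36]}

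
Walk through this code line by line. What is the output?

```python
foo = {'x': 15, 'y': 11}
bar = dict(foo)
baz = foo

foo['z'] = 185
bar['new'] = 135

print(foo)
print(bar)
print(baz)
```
{'x': 15, 'y': 11, 'z': 185}
{'x': 15, 'y': 11, 'new': 135}
{'x': 15, 'y': 11, 'z': 185}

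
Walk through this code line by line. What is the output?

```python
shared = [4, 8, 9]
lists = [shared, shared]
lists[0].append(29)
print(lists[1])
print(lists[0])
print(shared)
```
[4, 8, 9, 29]
[4, 8, 9, 29]
[4, 8, 9, 29]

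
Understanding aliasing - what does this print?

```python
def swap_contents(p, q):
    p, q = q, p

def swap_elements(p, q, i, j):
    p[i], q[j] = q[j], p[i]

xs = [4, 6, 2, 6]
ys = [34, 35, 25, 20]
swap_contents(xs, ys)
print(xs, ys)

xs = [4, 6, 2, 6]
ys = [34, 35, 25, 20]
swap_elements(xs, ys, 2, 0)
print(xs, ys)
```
[4, 6, 2, 6] [34, 35, 25, 20]
[4, 6, 34, 6] [2, 35, 25, 20]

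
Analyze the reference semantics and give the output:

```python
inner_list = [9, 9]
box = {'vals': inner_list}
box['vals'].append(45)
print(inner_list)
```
[9, 9, 45]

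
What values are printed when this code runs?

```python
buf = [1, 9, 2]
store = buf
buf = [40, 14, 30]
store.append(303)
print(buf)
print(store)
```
[40, 14, 30]
[1, 9, 2, 303]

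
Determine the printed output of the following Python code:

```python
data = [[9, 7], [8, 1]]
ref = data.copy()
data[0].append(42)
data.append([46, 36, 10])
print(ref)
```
[[9, 7, 42], [8, 1]]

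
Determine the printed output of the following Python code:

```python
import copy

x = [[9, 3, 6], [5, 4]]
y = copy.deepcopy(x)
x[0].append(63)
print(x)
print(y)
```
[[9, 3, 6, 63], [5, 4]]
[[9, 3, 6], [5, 4]]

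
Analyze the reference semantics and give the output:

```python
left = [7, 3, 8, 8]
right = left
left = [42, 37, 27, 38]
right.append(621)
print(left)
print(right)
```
[42, 37, 27, 38]
[7, 3, 8, 8, 621]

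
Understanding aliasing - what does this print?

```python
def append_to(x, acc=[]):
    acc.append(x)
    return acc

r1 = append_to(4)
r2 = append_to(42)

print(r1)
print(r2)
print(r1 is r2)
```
[4, 42]
[4, 42]
True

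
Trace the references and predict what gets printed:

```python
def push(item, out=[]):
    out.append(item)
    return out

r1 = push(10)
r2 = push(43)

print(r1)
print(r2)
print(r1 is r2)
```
[10, 43]
[10, 43]
True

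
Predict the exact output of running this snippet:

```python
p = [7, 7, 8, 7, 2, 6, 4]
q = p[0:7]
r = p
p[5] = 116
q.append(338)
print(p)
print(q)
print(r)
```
[7, 7, 8, 7, 2, 116, 4]
[7, 7, 8, 7, 2, 6, 4, 338]
[7, 7, 8, 7, 2, 116, 4]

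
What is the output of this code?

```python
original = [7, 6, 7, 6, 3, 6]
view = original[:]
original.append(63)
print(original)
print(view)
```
[7, 6, 7, 6, 3, 6, 63]
[7, 6, 7, 6, 3, 6]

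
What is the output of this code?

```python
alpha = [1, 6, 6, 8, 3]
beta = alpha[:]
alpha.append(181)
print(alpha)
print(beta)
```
[1, 6, 6, 8, 3, 181]
[1, 6, 6, 8, 3]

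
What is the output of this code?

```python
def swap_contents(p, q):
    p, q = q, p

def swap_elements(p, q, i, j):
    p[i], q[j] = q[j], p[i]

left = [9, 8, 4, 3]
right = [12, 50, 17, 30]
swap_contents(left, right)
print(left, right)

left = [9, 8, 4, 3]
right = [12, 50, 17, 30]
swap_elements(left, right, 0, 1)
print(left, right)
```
[9, 8, 4, 3] [12, 50, 17, 30]
[50, 8, 4, 3] [12, 9, 17, 30]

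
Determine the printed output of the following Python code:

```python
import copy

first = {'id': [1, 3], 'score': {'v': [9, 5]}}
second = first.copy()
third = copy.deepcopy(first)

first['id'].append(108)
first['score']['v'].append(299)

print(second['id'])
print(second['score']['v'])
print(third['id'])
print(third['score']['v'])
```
[1, 3, 108]
[9, 5, 299]
[1, 3]
[9, 5]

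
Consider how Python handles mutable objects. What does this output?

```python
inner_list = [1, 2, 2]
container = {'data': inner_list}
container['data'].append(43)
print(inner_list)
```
[1, 2, 2, 43]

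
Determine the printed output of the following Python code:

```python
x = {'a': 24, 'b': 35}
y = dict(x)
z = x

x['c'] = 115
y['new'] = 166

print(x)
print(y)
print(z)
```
{'a': 24, 'b': 35, 'c': 115}
{'a': 24, 'b': 35, 'new': 166}
{'a': 24, 'b': 35, 'c': 115}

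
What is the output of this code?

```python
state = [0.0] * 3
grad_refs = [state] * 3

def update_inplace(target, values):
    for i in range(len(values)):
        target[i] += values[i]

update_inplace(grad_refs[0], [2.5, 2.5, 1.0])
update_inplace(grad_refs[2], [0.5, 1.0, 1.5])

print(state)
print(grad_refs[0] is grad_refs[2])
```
[3.0, 3.5, 2.5]
True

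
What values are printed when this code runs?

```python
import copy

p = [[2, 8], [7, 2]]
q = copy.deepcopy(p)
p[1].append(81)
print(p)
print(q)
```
[[2, 8], [7, 2, 81]]
[[2, 8], [7, 2]]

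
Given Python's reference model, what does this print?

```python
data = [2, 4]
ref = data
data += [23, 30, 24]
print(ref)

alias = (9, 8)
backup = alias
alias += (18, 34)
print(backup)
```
[2, 4, 23, 30, 24]
(9, 8)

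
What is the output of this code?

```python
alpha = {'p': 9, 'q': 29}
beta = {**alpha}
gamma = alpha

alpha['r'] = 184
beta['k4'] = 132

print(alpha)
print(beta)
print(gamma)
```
{'p': 9, 'q': 29, 'r': 184}
{'p': 9, 'q': 29, 'k4': 132}
{'p': 9, 'q': 29, 'r': 184}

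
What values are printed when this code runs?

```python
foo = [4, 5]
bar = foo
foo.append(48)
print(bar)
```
[4, 5, 48]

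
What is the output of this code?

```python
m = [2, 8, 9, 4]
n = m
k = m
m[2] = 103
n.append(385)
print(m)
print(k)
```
[2, 8, 103, 4, 385]
[2, 8, 103, 4, 385]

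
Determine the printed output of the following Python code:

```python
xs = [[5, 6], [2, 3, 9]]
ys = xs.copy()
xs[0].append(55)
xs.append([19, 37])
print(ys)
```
[[5, 6, 55], [2, 3, 9]]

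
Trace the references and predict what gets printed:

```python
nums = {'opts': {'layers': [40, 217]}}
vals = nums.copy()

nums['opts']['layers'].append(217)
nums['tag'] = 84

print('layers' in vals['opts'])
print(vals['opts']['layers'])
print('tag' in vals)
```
True
[40, 217, 217]
False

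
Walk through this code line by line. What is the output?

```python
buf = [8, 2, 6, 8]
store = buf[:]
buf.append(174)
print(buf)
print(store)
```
[8, 2, 6, 8, 174]
[8, 2, 6, 8]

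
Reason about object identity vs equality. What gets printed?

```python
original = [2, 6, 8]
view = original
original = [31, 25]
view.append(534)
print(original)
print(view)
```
[31, 25]
[2, 6, 8, 534]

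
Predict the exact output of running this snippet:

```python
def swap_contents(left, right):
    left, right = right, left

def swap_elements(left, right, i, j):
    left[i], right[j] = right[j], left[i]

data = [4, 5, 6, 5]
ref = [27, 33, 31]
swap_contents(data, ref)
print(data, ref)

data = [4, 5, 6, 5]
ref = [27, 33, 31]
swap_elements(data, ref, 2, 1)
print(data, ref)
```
[4, 5, 6, 5] [27, 33, 31]
[4, 5, 33, 5] [27, 6, 31]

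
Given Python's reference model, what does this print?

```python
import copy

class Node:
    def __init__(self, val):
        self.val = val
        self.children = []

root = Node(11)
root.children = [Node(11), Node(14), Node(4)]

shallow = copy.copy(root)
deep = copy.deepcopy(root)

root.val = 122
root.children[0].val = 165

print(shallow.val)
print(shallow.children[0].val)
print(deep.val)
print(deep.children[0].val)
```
11
165
11
11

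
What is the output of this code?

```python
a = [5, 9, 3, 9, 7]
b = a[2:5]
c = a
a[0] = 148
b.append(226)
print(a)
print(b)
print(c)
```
[148, 9, 3, 9, 7]
[3, 9, 7, 226]
[148, 9, 3, 9, 7]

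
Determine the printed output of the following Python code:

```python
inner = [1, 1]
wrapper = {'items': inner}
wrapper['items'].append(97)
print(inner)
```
[1, 1, 97]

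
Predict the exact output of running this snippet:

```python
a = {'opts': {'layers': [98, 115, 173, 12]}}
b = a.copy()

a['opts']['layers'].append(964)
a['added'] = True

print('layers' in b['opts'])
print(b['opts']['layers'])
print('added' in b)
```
True
[98, 115, 173, 12, 964]
False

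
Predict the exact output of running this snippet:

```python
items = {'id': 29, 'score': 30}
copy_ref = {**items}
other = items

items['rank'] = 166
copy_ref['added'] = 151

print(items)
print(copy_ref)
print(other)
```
{'id': 29, 'score': 30, 'rank': 166}
{'id': 29, 'score': 30, 'added': 151}
{'id': 29, 'score': 30, 'rank': 166}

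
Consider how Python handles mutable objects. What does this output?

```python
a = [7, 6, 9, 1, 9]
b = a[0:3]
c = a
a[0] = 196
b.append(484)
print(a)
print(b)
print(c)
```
[196, 6, 9, 1, 9]
[7, 6, 9, 484]
[196, 6, 9, 1, 9]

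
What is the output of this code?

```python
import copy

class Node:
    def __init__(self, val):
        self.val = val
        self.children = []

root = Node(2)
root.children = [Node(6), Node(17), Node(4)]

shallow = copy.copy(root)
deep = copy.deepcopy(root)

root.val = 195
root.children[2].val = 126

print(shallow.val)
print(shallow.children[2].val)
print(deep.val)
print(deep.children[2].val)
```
2
126
2
4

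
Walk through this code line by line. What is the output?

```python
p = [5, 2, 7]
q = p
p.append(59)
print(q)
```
[5, 2, 7, 59]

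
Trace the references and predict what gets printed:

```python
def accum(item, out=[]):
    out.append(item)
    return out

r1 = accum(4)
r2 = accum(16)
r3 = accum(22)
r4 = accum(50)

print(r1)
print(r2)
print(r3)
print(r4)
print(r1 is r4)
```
[4, 16, 22, 50]
[4, 16, 22, 50]
[4, 16, 22, 50]
[4, 16, 22, 50]
True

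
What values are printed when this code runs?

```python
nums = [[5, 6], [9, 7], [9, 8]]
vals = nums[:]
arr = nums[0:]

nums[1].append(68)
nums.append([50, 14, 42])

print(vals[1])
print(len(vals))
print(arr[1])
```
[9, 7, 68]
3
[9, 7, 68]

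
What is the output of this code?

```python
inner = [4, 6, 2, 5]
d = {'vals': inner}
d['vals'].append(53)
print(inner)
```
[4, 6, 2, 5, 53]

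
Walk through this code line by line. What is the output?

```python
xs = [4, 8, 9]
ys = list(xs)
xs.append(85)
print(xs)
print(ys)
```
[4, 8, 9, 85]
[4, 8, 9]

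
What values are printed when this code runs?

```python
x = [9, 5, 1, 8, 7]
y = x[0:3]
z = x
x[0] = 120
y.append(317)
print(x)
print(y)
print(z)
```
[120, 5, 1, 8, 7]
[9, 5, 1, 317]
[120, 5, 1, 8, 7]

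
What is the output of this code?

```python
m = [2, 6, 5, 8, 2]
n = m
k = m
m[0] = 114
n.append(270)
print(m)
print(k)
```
[114, 6, 5, 8, 2, 270]
[114, 6, 5, 8, 2, 270]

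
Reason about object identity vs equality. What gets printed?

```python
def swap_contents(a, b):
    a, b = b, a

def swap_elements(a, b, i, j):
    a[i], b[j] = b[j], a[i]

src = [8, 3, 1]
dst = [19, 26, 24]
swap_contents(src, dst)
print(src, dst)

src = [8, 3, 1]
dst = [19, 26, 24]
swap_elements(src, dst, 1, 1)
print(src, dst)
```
[8, 3, 1] [19, 26, 24]
[8, 26, 1] [19, 3, 24]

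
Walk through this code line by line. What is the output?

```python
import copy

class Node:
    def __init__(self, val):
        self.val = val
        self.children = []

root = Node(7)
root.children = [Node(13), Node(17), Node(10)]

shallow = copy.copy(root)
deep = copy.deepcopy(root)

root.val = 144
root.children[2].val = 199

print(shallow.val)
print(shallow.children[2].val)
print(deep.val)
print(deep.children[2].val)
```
7
199
7
10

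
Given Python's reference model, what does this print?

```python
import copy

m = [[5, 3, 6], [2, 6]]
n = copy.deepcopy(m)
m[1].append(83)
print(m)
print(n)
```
[[5, 3, 6], [2, 6, 83]]
[[5, 3, 6], [2, 6]]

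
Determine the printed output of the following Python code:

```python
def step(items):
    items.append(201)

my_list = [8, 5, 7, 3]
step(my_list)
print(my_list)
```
[8, 5, 7, 3, 201]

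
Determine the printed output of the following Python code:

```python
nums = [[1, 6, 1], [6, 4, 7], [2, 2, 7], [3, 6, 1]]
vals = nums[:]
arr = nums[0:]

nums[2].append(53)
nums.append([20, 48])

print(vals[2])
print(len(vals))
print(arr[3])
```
[2, 2, 7, 53]
4
[3, 6, 1]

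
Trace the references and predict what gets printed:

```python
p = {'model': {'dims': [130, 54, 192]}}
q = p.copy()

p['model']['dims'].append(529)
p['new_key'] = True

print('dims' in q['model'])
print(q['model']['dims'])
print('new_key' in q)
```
True
[130, 54, 192, 529]
False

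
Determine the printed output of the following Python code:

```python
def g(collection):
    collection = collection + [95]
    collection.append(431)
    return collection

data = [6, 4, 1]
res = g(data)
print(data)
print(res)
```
[6, 4, 1]
[6, 4, 1, 95, 431]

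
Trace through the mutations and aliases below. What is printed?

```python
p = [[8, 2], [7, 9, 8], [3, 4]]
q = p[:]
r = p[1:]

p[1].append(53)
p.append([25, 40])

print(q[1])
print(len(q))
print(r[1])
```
[7, 9, 8, 53]
3
[3, 4]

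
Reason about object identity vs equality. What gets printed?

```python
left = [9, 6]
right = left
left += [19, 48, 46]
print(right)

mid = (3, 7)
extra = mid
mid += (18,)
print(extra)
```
[9, 6, 19, 48, 46]
(3, 7)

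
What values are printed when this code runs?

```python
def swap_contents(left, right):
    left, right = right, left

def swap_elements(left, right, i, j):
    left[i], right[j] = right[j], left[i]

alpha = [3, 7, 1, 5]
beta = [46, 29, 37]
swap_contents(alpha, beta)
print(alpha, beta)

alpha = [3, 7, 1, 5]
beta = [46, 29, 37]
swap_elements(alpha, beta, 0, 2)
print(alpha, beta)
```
[3, 7, 1, 5] [46, 29, 37]
[37, 7, 1, 5] [46, 29, 3]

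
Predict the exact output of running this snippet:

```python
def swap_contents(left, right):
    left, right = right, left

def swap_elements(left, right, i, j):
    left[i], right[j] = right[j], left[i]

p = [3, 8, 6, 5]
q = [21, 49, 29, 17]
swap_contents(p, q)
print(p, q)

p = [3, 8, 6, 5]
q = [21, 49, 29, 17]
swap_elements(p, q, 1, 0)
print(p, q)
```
[3, 8, 6, 5] [21, 49, 29, 17]
[3, 21, 6, 5] [8, 49, 29, 17]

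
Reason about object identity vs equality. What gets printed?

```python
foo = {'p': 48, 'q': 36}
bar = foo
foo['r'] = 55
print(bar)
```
{'p': 48, 'q': 36, 'r': 55}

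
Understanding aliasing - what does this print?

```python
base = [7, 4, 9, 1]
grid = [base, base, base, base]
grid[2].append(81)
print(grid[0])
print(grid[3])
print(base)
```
[7, 4, 9, 1, 81]
[7, 4, 9, 1, 81]
[7, 4, 9, 1, 81]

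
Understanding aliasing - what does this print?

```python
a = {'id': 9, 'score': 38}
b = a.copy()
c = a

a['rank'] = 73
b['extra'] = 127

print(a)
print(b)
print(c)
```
{'id': 9, 'score': 38, 'rank': 73}
{'id': 9, 'score': 38, 'extra': 127}
{'id': 9, 'score': 38, 'rank': 73}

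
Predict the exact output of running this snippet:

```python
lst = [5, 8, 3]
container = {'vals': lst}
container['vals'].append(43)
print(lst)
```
[5, 8, 3, 43]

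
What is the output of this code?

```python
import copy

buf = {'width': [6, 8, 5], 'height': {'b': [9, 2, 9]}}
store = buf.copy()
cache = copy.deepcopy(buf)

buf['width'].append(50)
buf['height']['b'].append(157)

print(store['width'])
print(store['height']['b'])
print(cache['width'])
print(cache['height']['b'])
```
[6, 8, 5, 50]
[9, 2, 9, 157]
[6, 8, 5]
[9, 2, 9]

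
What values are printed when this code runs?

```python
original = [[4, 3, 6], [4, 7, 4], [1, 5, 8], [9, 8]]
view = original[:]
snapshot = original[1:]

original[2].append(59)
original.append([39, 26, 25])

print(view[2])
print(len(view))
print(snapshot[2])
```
[1, 5, 8, 59]
4
[9, 8]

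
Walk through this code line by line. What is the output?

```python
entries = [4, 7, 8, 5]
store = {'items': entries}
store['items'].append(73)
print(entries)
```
[4, 7, 8, 5, 73]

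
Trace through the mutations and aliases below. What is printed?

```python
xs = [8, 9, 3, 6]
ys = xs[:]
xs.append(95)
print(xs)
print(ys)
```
[8, 9, 3, 6, 95]
[8, 9, 3, 6]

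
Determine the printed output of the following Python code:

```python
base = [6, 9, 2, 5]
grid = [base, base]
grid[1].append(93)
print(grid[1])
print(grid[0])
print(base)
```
[6, 9, 2, 5, 93]
[6, 9, 2, 5, 93]
[6, 9, 2, 5, 93]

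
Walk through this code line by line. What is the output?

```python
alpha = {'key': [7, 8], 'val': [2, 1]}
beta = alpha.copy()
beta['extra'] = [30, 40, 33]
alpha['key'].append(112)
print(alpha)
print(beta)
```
{'key': [7, 8, 112], 'val': [2, 1]}
{'key': [7, 8, 112], 'val': [2, 1], 'extra': [30, 40, 33]}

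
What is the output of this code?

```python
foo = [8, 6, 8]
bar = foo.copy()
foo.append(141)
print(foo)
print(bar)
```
[8, 6, 8, 141]
[8, 6, 8]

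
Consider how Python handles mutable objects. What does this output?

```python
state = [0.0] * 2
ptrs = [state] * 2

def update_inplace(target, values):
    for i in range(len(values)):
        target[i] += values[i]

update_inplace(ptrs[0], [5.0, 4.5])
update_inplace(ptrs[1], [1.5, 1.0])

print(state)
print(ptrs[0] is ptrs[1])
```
[6.5, 5.5]
True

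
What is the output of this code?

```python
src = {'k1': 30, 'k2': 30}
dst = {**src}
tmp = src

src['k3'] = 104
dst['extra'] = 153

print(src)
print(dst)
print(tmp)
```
{'k1': 30, 'k2': 30, 'k3': 104}
{'k1': 30, 'k2': 30, 'extra': 153}
{'k1': 30, 'k2': 30, 'k3': 104}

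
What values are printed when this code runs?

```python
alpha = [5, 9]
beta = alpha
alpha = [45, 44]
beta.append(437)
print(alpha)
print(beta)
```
[45, 44]
[5, 9, 437]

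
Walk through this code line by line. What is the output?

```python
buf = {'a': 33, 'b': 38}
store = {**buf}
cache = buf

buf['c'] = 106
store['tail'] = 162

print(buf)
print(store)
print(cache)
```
{'a': 33, 'b': 38, 'c': 106}
{'a': 33, 'b': 38, 'tail': 162}
{'a': 33, 'b': 38, 'c': 106}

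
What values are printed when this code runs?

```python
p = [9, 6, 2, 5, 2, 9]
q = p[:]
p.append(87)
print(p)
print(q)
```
[9, 6, 2, 5, 2, 9, 87]
[9, 6, 2, 5, 2, 9]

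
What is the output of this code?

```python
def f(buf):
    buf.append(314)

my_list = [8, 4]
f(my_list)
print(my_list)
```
[8, 4, 314]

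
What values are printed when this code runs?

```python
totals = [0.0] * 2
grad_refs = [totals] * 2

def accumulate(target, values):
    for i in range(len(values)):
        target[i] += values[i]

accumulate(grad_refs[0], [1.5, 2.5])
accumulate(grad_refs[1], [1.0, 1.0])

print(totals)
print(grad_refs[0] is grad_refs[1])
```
[2.5, 3.5]
True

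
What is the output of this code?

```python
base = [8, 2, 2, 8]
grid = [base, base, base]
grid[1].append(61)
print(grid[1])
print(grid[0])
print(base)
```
[8, 2, 2, 8, 61]
[8, 2, 2, 8, 61]
[8, 2, 2, 8, 61]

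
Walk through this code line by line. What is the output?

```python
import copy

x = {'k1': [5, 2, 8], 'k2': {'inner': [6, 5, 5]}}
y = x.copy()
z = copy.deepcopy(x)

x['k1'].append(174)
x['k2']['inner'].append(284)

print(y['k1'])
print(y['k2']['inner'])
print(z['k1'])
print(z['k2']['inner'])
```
[5, 2, 8, 174]
[6, 5, 5, 284]
[5, 2, 8]
[6, 5, 5]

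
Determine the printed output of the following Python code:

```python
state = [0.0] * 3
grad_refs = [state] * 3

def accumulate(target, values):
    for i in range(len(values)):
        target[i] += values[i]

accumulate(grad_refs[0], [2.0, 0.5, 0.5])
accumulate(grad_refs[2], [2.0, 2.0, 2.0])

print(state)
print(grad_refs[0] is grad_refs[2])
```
[4.0, 2.5, 2.5]
True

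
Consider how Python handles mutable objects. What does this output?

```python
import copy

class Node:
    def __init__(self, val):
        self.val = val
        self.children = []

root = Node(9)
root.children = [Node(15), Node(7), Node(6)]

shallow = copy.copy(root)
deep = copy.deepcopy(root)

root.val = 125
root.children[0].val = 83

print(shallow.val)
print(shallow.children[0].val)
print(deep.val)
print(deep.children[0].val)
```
9
83
9
15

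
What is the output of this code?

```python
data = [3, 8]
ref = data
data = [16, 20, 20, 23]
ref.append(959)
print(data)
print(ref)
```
[16, 20, 20, 23]
[3, 8, 959]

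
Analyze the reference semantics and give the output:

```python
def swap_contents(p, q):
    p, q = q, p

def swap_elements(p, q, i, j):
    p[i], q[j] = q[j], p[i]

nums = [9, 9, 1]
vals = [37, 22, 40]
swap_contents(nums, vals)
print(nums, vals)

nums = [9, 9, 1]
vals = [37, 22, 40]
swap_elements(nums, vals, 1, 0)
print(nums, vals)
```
[9, 9, 1] [37, 22, 40]
[9, 37, 1] [9, 22, 40]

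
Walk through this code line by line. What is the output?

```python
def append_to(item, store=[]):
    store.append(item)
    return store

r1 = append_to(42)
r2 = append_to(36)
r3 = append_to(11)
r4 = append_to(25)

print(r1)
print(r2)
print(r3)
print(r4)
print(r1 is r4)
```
[42, 36, 11, 25]
[42, 36, 11, 25]
[42, 36, 11, 25]
[42, 36, 11, 25]
True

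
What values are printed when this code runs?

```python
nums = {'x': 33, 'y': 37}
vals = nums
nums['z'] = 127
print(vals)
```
{'x': 33, 'y': 37, 'z': 127}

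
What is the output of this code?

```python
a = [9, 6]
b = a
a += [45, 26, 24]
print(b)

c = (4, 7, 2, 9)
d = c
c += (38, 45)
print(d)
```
[9, 6, 45, 26, 24]
(4, 7, 2, 9)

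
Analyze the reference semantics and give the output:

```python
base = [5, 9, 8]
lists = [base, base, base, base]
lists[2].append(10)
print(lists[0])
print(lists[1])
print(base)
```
[5, 9, 8, 10]
[5, 9, 8, 10]
[5, 9, 8, 10]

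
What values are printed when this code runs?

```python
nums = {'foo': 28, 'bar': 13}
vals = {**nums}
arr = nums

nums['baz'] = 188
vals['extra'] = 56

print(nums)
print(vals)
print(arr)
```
{'foo': 28, 'bar': 13, 'baz': 188}
{'foo': 28, 'bar': 13, 'extra': 56}
{'foo': 28, 'bar': 13, 'baz': 188}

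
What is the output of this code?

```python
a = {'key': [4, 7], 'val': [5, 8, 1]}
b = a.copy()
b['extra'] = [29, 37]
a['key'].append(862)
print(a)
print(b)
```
{'key': [4, 7, 862], 'val': [5, 8, 1]}
{'key': [4, 7, 862], 'val': [5, 8, 1], 'extra': [29, 37]}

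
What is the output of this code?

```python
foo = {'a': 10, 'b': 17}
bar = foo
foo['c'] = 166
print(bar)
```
{'a': 10, 'b': 17, 'c': 166}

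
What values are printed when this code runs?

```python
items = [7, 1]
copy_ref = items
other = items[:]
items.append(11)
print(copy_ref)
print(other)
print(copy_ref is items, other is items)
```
[7, 1, 11]
[7, 1]
True False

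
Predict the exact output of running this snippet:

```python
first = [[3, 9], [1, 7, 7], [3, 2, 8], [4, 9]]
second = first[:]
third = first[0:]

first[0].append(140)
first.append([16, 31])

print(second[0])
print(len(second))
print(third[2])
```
[3, 9, 140]
4
[3, 2, 8]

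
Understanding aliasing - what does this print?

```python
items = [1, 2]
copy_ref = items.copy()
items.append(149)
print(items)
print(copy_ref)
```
[1, 2, 149]
[1, 2]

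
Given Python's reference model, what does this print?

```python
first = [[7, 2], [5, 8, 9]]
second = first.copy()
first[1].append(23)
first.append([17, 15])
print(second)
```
[[7, 2], [5, 8, 9, 23]]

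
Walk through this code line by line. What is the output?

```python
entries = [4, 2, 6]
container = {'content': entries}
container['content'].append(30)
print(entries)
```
[4, 2, 6, 30]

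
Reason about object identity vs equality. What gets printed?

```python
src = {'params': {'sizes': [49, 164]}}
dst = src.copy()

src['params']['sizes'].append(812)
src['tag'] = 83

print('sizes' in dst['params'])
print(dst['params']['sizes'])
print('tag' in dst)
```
True
[49, 164, 812]
False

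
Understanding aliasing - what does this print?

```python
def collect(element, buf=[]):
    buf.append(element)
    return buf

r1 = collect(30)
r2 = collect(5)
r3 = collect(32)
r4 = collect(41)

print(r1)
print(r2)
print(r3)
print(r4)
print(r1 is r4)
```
[30, 5, 32, 41]
[30, 5, 32, 41]
[30, 5, 32, 41]
[30, 5, 32, 41]
True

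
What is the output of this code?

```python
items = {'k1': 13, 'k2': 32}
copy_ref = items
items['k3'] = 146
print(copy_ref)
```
{'k1': 13, 'k2': 32, 'k3': 146}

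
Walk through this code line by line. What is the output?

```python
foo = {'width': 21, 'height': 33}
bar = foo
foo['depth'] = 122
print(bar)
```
{'width': 21, 'height': 33, 'depth': 122}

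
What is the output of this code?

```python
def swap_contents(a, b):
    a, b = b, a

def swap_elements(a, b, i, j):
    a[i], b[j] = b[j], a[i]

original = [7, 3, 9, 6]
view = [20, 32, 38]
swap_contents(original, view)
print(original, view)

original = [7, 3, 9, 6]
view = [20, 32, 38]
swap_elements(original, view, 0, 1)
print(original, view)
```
[7, 3, 9, 6] [20, 32, 38]
[32, 3, 9, 6] [20, 7, 38]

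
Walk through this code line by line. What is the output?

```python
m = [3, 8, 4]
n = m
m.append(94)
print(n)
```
[3, 8, 4, 94]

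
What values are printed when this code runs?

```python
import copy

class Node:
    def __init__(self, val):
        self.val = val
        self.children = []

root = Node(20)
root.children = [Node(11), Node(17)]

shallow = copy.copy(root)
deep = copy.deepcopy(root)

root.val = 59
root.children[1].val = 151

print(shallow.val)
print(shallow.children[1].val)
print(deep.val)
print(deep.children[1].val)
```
20
151
20
17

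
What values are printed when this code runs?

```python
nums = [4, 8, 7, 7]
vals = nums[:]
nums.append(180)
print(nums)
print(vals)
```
[4, 8, 7, 7, 180]
[4, 8, 7, 7]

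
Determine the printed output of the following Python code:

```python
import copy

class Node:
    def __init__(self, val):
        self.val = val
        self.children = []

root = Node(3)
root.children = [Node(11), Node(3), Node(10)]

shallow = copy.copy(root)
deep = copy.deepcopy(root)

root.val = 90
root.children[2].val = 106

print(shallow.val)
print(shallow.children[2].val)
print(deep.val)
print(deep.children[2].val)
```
3
106
3
10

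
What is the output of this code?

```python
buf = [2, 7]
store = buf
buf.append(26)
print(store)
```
[2, 7, 26]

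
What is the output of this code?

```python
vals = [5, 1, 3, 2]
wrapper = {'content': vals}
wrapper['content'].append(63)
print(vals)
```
[5, 1, 3, 2, 63]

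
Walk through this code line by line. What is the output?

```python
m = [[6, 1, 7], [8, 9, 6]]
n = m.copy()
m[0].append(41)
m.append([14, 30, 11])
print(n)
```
[[6, 1, 7, 41], [8, 9, 6]]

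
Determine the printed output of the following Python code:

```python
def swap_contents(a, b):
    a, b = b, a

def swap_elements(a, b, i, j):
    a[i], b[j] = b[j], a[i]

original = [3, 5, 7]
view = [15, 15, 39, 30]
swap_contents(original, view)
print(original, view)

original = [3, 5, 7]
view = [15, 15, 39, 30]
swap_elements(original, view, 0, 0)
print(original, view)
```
[3, 5, 7] [15, 15, 39, 30]
[15, 5, 7] [3, 15, 39, 30]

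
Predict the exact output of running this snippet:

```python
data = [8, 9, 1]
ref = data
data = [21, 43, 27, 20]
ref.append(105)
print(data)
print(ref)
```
[21, 43, 27, 20]
[8, 9, 1, 105]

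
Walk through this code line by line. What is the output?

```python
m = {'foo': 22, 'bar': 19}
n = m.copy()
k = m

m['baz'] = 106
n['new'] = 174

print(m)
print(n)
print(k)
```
{'foo': 22, 'bar': 19, 'baz': 106}
{'foo': 22, 'bar': 19, 'new': 174}
{'foo': 22, 'bar': 19, 'baz': 106}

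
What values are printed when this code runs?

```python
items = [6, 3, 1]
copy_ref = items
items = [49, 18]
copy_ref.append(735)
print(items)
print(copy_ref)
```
[49, 18]
[6, 3, 1, 735]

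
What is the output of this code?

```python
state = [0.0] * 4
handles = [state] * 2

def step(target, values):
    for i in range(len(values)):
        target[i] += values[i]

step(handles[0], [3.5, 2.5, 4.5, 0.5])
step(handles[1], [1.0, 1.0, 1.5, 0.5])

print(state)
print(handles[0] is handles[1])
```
[4.5, 3.5, 6.0, 1.0]
True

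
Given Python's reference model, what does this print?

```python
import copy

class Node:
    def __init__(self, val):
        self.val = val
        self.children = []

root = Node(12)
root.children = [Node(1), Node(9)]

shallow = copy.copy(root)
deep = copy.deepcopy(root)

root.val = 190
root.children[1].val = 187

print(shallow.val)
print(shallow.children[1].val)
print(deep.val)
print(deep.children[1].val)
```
12
187
12
9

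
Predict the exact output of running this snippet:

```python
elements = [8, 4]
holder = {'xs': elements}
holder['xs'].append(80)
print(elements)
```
[8, 4, 80]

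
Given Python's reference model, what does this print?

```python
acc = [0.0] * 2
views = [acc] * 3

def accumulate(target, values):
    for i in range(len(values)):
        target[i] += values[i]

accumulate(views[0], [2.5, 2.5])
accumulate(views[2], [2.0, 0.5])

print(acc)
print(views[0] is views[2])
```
[4.5, 3.0]
True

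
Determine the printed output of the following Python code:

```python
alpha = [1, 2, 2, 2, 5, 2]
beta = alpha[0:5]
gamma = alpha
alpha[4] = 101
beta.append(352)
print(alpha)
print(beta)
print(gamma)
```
[1, 2, 2, 2, 101, 2]
[1, 2, 2, 2, 5, 352]
[1, 2, 2, 2, 101, 2]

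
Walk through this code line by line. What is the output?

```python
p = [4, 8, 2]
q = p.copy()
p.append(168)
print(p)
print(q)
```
[4, 8, 2, 168]
[4, 8, 2]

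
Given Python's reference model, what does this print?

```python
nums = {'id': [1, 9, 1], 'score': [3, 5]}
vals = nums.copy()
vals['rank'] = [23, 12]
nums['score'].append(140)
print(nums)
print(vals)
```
{'id': [1, 9, 1], 'score': [3, 5, 140]}
{'id': [1, 9, 1], 'score': [3, 5, 140], 'rank': [23, 12]}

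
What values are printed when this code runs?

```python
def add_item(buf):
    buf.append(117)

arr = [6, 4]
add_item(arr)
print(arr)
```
[6, 4, 117]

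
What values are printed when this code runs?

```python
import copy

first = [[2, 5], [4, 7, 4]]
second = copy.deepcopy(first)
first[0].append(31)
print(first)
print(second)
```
[[2, 5, 31], [4, 7, 4]]
[[2, 5], [4, 7, 4]]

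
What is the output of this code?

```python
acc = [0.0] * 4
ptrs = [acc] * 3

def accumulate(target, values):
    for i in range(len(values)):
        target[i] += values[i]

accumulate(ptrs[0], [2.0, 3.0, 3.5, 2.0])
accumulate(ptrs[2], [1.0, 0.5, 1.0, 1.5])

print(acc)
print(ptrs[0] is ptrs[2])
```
[3.0, 3.5, 4.5, 3.5]
True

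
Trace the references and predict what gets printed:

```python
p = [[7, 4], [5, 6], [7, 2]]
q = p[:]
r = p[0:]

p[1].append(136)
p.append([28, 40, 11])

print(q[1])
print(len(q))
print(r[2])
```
[5, 6, 136]
3
[7, 2]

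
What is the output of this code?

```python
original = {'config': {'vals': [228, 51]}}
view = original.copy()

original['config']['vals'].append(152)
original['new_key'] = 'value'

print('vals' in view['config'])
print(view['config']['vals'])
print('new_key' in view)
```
True
[228, 51, 152]
False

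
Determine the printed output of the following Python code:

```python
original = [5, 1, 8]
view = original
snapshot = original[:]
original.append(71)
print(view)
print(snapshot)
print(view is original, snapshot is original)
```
[5, 1, 8, 71]
[5, 1, 8]
True False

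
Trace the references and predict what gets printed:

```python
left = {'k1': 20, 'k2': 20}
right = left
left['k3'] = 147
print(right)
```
{'k1': 20, 'k2': 20, 'k3': 147}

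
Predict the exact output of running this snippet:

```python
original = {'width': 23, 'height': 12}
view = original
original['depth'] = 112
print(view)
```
{'width': 23, 'height': 12, 'depth': 112}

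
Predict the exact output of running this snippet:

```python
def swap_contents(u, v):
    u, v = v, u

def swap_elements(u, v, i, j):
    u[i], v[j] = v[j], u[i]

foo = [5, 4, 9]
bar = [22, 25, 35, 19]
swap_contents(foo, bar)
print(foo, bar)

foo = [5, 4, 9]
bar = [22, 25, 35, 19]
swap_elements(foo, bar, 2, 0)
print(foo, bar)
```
[5, 4, 9] [22, 25, 35, 19]
[5, 4, 22] [9, 25, 35, 19]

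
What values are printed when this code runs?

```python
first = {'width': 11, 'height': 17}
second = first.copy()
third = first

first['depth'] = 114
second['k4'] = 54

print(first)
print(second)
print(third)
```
{'width': 11, 'height': 17, 'depth': 114}
{'width': 11, 'height': 17, 'k4': 54}
{'width': 11, 'height': 17, 'depth': 114}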